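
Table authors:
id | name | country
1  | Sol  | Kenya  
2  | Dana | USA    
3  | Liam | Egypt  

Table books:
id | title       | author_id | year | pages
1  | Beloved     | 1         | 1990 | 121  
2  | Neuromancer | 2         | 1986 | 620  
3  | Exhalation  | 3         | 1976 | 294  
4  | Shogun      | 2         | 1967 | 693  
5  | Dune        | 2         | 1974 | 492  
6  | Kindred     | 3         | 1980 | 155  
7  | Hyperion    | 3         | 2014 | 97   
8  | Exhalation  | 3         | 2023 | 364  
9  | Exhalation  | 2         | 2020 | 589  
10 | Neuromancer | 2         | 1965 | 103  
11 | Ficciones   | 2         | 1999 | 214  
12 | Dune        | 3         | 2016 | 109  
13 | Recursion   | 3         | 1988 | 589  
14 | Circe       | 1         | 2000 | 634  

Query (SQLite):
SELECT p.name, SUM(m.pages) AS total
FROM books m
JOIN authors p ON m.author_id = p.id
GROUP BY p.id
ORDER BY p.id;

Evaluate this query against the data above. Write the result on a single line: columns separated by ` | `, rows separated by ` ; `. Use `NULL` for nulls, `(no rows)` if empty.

Sol | 755 ; Dana | 2711 ; Liam | 1608

Join each books row to its authors via author_id.
Group joined rows by authors.id; compute SUM(m.pages) per group.
  1: ids {1, 14} → SUM(m.pages)=755
  2: ids {2, 4, 5, 9, 10, 11} → SUM(m.pages)=2711
  3: ids {3, 6, 7, 8, 12, 13} → SUM(m.pages)=1608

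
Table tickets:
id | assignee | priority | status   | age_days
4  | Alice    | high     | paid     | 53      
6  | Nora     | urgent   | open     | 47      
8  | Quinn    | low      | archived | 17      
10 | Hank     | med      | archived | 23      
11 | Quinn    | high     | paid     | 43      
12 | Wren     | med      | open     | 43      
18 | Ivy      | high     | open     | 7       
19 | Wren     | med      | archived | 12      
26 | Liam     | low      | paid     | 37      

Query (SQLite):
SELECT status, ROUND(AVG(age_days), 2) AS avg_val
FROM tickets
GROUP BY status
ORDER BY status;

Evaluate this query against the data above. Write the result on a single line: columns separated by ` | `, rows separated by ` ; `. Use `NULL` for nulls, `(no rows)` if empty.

Partition tickets by status; compute ROUND(AVG(age_days), 2) within each group.
  archived: ids {8, 10, 19} → ROUND(AVG(age_days), 2)=17.33
  open: ids {6, 12, 18} → ROUND(AVG(age_days), 2)=32.33
  paid: ids {4, 11, 26} → ROUND(AVG(age_days), 2)=44.33

archived | 17.33 ; open | 32.33 ; paid | 44.33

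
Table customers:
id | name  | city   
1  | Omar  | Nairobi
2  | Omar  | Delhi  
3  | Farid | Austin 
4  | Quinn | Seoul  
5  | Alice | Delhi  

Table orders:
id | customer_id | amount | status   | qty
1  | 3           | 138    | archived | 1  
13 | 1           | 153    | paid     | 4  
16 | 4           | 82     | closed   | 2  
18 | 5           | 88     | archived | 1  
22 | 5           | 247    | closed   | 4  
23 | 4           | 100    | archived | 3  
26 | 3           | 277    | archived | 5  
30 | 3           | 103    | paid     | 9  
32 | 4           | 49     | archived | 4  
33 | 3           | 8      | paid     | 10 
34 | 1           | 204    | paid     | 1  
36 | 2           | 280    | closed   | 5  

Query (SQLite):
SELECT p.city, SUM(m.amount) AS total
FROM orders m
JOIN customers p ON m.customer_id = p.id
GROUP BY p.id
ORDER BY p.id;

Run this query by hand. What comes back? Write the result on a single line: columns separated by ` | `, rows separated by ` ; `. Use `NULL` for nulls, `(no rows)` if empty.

Nairobi | 357 ; Delhi | 280 ; Austin | 526 ; Seoul | 231 ; Delhi | 335

Join each orders row to its customers via customer_id.
Group joined rows by customers.id; compute SUM(m.amount) per group.
  1: ids {13, 34} → SUM(m.amount)=357
  2: ids {36} → SUM(m.amount)=280
  3: ids {1, 26, 30, 33} → SUM(m.amount)=526
  4: ids {16, 23, 32} → SUM(m.amount)=231
  5: ids {18, 22} → SUM(m.amount)=335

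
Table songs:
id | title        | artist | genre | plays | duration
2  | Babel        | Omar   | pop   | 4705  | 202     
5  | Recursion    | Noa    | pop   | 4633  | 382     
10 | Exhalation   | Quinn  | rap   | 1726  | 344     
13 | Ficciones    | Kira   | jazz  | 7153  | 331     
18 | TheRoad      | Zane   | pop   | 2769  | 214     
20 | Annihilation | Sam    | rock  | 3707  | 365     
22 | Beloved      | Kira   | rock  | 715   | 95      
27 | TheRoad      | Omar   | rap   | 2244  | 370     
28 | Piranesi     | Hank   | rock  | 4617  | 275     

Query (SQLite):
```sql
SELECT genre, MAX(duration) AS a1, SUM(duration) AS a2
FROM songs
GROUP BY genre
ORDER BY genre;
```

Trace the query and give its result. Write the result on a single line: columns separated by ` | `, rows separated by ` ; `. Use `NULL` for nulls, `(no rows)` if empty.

Group songs by genre.
Per group compute: MAX(duration), SUM(duration).
  jazz: ids {13} → MAX(duration)=331, SUM(duration)=331
  pop: ids {2, 5, 18} → MAX(duration)=382, SUM(duration)=798
  rap: ids {10, 27} → MAX(duration)=370, SUM(duration)=714
  rock: ids {20, 22, 28} → MAX(duration)=365, SUM(duration)=735

jazz | 331 | 331 ; pop | 382 | 798 ; rap | 370 | 714 ; rock | 365 | 735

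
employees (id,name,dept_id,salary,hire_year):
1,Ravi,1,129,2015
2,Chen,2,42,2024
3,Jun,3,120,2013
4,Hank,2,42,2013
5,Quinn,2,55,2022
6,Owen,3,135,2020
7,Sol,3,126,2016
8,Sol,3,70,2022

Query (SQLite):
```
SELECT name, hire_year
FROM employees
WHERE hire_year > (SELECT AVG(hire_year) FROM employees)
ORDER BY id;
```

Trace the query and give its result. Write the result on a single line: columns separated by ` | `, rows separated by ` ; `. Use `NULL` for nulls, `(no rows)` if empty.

Chen | 2024 ; Quinn | 2022 ; Owen | 2020 ; Sol | 2022

Scalar subquery: AVG(hire_year) over all employees rows = 2018.125.
Keep rows where hire_year > that value.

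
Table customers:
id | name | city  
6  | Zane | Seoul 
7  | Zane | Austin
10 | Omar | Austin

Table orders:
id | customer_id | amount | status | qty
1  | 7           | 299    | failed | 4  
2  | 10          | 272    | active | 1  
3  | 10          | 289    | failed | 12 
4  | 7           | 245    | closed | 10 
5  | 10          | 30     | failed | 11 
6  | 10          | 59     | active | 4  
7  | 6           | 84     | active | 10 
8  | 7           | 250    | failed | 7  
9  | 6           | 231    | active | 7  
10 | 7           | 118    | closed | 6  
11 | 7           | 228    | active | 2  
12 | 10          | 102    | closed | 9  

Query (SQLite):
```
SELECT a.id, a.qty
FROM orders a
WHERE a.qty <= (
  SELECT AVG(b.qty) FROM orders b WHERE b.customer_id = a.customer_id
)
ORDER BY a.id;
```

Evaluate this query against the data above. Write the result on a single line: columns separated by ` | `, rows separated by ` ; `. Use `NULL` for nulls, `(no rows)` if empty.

1 | 4 ; 2 | 1 ; 6 | 4 ; 9 | 7 ; 11 | 2

For each orders row a, compute AVG(qty) over rows sharing a.customer_id.
Keep row a if a.qty <= that per-group AVG.
  customer_id=6: AVG(qty) = 8.5
  customer_id=7: AVG(qty) = 5.8
  customer_id=10: AVG(qty) = 7.4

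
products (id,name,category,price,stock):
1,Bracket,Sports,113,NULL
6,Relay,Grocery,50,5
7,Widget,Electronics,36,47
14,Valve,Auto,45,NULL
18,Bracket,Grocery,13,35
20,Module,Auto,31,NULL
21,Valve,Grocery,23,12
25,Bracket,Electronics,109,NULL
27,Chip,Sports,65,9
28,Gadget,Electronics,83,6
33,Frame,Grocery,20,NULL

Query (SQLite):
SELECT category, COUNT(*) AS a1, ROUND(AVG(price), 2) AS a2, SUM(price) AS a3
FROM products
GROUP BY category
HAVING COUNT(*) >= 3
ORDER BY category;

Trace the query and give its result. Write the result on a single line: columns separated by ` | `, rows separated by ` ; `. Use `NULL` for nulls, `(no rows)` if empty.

Electronics | 3 | 76 | 228 ; Grocery | 4 | 26.5 | 106

Group products by category.
Per group compute: COUNT(*), ROUND(AVG(price), 2), SUM(price).
HAVING: drop groups with fewer than 3 rows.
  Auto: ids {14, 20} → COUNT(*)=2, ROUND(AVG(price), 2)=38, SUM(price)=76
  Electronics: ids {7, 25, 28} → COUNT(*)=3, ROUND(AVG(price), 2)=76, SUM(price)=228
  Grocery: ids {6, 18, 21, 33} → COUNT(*)=4, ROUND(AVG(price), 2)=26.5, SUM(price)=106
  Sports: ids {1, 27} → COUNT(*)=2, ROUND(AVG(price), 2)=89, SUM(price)=178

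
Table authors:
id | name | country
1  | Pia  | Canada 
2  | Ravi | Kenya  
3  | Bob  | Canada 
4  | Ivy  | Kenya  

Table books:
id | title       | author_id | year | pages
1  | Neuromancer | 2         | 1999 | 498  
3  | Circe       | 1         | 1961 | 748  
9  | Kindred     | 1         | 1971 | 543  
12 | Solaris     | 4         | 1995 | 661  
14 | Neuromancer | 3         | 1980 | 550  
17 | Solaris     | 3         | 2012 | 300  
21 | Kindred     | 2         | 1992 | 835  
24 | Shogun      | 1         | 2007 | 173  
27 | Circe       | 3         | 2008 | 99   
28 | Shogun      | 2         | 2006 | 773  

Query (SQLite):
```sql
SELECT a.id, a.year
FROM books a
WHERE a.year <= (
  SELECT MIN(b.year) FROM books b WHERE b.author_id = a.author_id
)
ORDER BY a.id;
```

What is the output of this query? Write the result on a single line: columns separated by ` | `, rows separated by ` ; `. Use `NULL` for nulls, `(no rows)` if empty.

For each books row a, compute MIN(year) over rows sharing a.author_id.
Keep row a if a.year <= that per-group MIN.
  author_id=1: MIN(year) = 1961
  author_id=2: MIN(year) = 1992
  author_id=3: MIN(year) = 1980
  author_id=4: MIN(year) = 1995

3 | 1961 ; 12 | 1995 ; 14 | 1980 ; 21 | 1992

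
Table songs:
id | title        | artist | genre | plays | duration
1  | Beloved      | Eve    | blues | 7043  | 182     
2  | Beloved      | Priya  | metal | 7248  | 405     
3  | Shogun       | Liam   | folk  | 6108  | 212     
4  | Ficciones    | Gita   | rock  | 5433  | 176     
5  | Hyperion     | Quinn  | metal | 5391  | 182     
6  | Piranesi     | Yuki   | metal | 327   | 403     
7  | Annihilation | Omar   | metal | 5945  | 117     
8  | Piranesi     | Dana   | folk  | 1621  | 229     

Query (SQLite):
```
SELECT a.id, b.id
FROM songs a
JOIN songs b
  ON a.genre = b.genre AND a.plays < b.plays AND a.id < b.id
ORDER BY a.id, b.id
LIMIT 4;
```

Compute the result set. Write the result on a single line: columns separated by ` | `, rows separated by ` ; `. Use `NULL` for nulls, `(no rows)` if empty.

Pairs (a,b) with same genre, a.plays < b.plays, a.id < b.id.
genre groups: blues:{1} folk:{3,8} metal:{2,5,6,7} rock:{4}
Ordered by (a.id, b.id); first 4.

5 | 7 ; 6 | 7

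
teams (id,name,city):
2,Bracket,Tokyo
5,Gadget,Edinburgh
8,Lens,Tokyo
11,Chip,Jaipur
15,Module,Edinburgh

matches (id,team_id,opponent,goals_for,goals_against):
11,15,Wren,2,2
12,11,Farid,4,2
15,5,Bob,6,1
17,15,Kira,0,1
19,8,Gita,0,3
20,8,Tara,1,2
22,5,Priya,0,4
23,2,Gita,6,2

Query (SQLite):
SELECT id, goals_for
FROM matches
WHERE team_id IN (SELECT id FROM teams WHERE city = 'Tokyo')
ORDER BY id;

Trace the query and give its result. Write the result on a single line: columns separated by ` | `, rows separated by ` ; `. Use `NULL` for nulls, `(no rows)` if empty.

19 | 0 ; 20 | 1 ; 23 | 6

Inner query: teams.id where city = 'Tokyo'.
Outer: keep matches rows whose team_id is in that set.
Inner query → {2, 8}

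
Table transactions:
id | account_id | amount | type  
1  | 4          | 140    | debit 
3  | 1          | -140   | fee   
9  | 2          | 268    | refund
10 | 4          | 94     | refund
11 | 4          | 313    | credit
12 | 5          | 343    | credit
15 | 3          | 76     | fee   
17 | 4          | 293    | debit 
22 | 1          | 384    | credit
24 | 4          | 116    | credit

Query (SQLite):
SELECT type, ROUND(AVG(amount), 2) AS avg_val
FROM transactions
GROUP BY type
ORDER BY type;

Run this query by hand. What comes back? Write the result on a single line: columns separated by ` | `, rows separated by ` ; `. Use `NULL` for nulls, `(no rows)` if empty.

Partition transactions by type; compute ROUND(AVG(amount), 2) within each group.
  credit: ids {11, 12, 22, 24} → ROUND(AVG(amount), 2)=289
  debit: ids {1, 17} → ROUND(AVG(amount), 2)=216.5
  fee: ids {3, 15} → ROUND(AVG(amount), 2)=-32
  refund: ids {9, 10} → ROUND(AVG(amount), 2)=181

credit | 289 ; debit | 216.5 ; fee | -32 ; refund | 181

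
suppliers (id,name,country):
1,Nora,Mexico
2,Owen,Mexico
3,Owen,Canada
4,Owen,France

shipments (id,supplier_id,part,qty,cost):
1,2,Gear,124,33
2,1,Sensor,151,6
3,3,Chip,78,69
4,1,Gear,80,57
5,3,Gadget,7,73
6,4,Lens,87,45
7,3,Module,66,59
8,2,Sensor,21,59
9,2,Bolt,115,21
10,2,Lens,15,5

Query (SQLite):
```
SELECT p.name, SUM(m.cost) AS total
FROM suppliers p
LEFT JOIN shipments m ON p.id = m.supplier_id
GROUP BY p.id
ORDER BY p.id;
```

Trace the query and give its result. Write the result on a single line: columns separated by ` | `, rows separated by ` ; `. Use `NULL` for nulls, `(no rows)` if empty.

LEFT JOIN keeps every suppliers row; unmatched ones get NULL for shipments columns.
Group by suppliers.id and compute SUM(m.cost). SUM over an all-NULL group is NULL.
  1: ids {2, 4} → SUM(m.cost)=63
  2: ids {1, 8, 9, 10} → SUM(m.cost)=118
  3: ids {3, 5, 7} → SUM(m.cost)=201
  4: ids {6} → SUM(m.cost)=45

Nora | 63 ; Owen | 118 ; Owen | 201 ; Owen | 45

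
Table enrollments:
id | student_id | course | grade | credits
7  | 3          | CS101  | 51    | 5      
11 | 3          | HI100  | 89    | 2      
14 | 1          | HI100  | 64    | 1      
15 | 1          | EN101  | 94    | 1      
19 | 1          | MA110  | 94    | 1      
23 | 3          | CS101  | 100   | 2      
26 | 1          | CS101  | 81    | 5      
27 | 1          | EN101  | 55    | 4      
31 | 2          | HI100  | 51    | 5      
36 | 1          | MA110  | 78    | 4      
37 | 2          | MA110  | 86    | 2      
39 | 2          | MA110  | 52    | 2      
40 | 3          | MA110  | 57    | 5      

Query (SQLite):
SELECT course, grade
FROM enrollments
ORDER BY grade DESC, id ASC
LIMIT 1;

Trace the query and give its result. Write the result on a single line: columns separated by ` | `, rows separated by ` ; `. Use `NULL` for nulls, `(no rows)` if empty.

Sort by grade desc, tiebreak id asc: (100, id=23), (94, id=15), (94, id=19), (89, id=11) …. Take first 1.

CS101 | 100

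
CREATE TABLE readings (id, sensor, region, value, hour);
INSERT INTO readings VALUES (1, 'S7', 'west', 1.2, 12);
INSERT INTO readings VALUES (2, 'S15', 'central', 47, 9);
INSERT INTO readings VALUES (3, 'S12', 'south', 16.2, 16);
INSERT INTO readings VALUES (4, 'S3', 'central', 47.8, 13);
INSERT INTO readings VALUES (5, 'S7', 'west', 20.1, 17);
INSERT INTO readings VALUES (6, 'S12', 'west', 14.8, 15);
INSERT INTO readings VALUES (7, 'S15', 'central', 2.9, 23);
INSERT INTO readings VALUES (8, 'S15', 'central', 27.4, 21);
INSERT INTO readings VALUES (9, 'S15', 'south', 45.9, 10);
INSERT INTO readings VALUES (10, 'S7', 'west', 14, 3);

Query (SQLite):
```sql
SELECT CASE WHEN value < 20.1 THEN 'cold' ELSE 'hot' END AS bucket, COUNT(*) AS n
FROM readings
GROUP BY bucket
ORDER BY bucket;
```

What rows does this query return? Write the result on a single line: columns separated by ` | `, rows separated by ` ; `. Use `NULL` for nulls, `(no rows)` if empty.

cold | 5 ; hot | 5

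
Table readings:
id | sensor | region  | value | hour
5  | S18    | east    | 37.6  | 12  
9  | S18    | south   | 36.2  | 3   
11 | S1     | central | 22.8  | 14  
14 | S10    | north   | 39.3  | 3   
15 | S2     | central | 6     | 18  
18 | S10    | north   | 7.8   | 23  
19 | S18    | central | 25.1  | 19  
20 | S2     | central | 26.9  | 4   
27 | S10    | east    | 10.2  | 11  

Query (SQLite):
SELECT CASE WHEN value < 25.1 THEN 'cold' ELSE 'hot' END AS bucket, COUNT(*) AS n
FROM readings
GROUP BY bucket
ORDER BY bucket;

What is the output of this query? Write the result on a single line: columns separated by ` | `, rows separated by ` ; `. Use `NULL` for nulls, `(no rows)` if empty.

Bucket rows by value < 25.1 → 'cold' else 'hot'; count each bucket.

cold | 4 ; hot | 5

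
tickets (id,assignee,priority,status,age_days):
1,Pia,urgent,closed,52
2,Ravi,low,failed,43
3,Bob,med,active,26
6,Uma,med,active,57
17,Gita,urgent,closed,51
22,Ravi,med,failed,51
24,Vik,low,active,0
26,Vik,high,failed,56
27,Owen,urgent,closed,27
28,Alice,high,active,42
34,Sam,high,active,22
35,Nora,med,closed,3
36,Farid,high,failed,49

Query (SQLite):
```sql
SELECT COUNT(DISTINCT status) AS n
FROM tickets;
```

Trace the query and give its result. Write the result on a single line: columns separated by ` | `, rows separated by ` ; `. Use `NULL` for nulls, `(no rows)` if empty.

Count distinct non-NULL status values.

3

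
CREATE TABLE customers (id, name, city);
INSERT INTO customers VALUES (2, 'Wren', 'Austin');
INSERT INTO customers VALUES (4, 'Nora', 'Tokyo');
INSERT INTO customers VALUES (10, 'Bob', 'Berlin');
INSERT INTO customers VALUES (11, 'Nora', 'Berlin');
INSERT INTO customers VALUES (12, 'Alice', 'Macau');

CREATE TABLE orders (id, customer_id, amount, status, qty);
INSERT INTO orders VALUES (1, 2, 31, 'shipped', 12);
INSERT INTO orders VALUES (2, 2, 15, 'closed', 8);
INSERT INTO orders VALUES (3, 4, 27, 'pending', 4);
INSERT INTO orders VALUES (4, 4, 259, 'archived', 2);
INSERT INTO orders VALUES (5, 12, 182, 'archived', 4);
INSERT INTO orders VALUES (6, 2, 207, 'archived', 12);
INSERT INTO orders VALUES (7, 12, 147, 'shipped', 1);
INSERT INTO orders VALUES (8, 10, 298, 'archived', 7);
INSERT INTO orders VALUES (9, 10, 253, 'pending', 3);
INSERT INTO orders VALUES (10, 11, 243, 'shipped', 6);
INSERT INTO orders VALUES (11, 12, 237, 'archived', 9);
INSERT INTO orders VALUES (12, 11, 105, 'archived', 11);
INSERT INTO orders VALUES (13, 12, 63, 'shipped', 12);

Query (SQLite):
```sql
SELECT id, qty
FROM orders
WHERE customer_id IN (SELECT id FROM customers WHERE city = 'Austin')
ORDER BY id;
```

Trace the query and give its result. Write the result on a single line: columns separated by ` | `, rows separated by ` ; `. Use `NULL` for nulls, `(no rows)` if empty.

Inner query: customers.id where city = 'Austin'.
Outer: keep orders rows whose customer_id is in that set.
Inner query → {2}

1 | 12 ; 2 | 8 ; 6 | 12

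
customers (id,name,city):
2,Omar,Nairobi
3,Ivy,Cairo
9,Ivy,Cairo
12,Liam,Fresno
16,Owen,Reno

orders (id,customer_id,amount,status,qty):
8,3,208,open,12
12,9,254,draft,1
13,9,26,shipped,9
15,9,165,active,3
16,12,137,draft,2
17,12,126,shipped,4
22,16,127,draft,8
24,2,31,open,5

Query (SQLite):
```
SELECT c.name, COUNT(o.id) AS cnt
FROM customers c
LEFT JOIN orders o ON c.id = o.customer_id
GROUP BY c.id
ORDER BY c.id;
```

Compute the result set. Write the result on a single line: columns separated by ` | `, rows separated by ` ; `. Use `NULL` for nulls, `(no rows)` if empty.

LEFT JOIN keeps every customers row; unmatched ones get NULL for orders columns.
Group by customers.id and compute COUNT(o.id). COUNT(col) of an all-NULL group is 0.
  2: ids {24} → COUNT(o.id)=1
  3: ids {8} → COUNT(o.id)=1
  9: ids {12, 13, 15} → COUNT(o.id)=3
  12: ids {16, 17} → COUNT(o.id)=2
  16: ids {22} → COUNT(o.id)=1

Omar | 1 ; Ivy | 1 ; Ivy | 3 ; Liam | 2 ; Owen | 1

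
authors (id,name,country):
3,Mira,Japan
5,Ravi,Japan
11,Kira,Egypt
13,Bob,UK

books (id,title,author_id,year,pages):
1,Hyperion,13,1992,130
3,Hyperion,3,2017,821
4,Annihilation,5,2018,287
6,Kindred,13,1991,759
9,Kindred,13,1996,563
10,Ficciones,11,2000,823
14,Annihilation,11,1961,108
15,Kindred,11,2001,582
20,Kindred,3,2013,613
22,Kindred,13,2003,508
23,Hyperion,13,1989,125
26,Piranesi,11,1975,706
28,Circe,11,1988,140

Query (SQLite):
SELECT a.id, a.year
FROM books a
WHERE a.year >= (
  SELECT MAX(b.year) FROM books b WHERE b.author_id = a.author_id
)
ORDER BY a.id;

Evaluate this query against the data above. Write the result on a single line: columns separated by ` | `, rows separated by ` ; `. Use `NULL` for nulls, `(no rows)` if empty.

3 | 2017 ; 4 | 2018 ; 15 | 2001 ; 22 | 2003

For each books row a, compute MAX(year) over rows sharing a.author_id.
Keep row a if a.year >= that per-group MAX.
  author_id=3: MAX(year) = 2017
  author_id=5: MAX(year) = 2018
  author_id=11: MAX(year) = 2001
  author_id=13: MAX(year) = 2003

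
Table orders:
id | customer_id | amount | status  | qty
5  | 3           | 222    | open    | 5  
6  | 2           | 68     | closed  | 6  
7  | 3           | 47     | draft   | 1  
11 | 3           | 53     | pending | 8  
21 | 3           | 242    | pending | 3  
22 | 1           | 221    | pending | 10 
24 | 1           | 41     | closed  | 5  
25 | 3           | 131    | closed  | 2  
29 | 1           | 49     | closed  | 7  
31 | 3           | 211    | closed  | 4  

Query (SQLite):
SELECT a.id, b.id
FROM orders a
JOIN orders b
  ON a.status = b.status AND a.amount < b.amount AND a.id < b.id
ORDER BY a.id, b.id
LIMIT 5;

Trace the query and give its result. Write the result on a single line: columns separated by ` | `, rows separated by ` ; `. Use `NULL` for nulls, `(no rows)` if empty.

Pairs (a,b) with same status, a.amount < b.amount, a.id < b.id.
status groups: closed:{6,24,25,29,31} draft:{7} open:{5} pending:{11,21,22}
Ordered by (a.id, b.id); first 5.

6 | 25 ; 6 | 31 ; 11 | 21 ; 11 | 22 ; 24 | 25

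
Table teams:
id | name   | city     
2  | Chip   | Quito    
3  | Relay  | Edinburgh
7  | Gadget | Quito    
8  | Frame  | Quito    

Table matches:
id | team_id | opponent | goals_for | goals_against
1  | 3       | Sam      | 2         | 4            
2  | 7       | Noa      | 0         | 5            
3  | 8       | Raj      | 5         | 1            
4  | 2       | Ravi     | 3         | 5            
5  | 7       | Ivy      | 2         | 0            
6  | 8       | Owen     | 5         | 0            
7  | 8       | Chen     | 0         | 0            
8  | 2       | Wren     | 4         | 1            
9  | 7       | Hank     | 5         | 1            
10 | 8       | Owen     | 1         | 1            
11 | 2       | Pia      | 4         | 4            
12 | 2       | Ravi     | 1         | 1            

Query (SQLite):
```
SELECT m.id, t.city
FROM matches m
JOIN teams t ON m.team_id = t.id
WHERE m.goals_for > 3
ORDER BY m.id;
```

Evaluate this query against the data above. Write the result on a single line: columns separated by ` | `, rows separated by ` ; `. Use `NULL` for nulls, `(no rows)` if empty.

3 | Quito ; 6 | Quito ; 8 | Quito ; 9 | Quito ; 11 | Quito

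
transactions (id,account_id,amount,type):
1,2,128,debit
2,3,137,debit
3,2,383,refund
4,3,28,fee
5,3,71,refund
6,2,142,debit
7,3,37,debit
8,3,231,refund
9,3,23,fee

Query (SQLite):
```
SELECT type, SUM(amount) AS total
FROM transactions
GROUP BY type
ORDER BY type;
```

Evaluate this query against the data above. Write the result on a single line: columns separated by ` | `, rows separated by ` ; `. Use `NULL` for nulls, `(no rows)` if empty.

Partition transactions by type; compute SUM(amount) within each group.
  debit: ids {1, 2, 6, 7} → SUM(amount)=444
  fee: ids {4, 9} → SUM(amount)=51
  refund: ids {3, 5, 8} → SUM(amount)=685

debit | 444 ; fee | 51 ; refund | 685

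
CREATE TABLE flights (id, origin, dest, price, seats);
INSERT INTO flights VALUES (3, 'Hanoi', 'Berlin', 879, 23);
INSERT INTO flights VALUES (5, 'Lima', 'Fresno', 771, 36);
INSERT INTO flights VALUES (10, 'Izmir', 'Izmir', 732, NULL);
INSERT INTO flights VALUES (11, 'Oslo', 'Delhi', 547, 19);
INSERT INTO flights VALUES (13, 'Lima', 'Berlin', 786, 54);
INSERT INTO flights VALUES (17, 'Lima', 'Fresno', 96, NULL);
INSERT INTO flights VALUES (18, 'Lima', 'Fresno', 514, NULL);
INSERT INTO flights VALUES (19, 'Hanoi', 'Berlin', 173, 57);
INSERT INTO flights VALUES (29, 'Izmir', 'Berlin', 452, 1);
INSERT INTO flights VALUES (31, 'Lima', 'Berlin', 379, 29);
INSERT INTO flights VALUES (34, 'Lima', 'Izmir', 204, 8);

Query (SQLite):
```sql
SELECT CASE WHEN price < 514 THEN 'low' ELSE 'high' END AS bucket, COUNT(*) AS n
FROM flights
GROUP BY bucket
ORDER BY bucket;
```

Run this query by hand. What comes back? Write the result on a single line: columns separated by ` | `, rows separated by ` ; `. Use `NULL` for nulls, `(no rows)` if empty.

Bucket rows by price < 514 → 'low' else 'high'; count each bucket.

high | 6 ; low | 5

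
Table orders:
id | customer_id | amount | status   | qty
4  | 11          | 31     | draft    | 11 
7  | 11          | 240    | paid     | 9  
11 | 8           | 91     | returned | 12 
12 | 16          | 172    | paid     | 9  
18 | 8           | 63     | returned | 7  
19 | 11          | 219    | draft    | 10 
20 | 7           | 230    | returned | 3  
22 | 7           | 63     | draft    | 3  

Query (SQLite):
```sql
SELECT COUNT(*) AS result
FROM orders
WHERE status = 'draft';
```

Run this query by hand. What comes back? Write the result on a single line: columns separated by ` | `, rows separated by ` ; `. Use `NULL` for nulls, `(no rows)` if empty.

Rows where status='draft' → qty values: [11, 10, 3].
COUNT(*) counts rows → 3.

3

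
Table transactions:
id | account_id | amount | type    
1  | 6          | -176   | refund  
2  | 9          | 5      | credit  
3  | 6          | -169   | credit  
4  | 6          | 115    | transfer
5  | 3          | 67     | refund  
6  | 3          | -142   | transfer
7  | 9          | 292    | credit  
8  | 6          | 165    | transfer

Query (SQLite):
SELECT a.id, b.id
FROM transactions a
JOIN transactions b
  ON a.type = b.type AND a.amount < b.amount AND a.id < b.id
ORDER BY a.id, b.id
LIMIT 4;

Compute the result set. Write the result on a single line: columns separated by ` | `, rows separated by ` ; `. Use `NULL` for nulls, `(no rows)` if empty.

Pairs (a,b) with same type, a.amount < b.amount, a.id < b.id.
type groups: credit:{2,3,7} refund:{1,5} transfer:{4,6,8}
Ordered by (a.id, b.id); first 4.

1 | 5 ; 2 | 7 ; 3 | 7 ; 4 | 8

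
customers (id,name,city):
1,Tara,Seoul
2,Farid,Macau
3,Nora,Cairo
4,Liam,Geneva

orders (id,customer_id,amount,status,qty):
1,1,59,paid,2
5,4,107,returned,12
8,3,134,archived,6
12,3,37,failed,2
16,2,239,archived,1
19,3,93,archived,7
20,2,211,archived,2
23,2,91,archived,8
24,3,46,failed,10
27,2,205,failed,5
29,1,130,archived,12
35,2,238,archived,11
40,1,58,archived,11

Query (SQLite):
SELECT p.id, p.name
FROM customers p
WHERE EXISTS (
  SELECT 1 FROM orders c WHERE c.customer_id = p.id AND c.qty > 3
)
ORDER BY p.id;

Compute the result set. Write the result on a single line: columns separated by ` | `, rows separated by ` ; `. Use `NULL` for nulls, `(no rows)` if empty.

For each customers row, check whether any orders with matching customer_id has qty > 3.
Keep rows where that is true.

1 | Tara ; 2 | Farid ; 3 | Nora ; 4 | Liam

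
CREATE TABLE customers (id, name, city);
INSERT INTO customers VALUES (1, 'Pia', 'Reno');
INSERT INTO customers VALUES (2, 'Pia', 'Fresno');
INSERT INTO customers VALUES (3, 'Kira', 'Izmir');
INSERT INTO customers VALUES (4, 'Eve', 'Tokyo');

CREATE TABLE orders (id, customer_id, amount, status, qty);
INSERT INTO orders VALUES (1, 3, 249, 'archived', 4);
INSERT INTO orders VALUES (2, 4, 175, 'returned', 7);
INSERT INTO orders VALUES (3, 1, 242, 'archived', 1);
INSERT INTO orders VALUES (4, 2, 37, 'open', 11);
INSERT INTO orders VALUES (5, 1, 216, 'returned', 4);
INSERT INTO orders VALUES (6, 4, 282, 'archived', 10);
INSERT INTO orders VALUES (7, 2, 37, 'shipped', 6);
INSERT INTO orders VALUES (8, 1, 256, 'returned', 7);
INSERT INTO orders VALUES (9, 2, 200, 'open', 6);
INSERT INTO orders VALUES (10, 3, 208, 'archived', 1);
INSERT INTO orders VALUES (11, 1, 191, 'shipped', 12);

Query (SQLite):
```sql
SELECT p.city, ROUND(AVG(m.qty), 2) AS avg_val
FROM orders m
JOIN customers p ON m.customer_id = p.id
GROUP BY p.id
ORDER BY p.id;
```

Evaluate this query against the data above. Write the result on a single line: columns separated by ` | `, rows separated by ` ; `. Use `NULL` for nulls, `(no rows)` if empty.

Reno | 6 ; Fresno | 7.67 ; Izmir | 2.5 ; Tokyo | 8.5

Join each orders row to its customers via customer_id.
Group joined rows by customers.id; compute ROUND(AVG(m.qty), 2) per group.
  1: ids {3, 5, 8, 11} → ROUND(AVG(m.qty), 2)=6
  2: ids {4, 7, 9} → ROUND(AVG(m.qty), 2)=7.67
  3: ids {1, 10} → ROUND(AVG(m.qty), 2)=2.5
  4: ids {2, 6} → ROUND(AVG(m.qty), 2)=8.5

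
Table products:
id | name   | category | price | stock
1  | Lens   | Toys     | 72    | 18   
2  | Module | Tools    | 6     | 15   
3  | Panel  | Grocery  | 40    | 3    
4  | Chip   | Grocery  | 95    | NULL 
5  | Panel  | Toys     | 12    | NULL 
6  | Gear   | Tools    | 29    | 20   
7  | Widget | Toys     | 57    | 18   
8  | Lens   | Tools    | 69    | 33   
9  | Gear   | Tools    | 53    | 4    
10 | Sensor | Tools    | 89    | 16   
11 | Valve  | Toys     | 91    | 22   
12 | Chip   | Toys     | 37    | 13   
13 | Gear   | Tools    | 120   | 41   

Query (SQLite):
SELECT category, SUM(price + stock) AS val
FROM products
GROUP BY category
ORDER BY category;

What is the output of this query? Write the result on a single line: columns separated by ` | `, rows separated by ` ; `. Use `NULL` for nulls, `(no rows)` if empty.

Grocery | 43 ; Tools | 495 ; Toys | 328

For each row compute price + stock.
Group by category; take SUM of the expression per group.
  Grocery: ids {3, 4} → SUM(price + stock)=43
  Tools: ids {2, 6, 8, 9, 10, 13} → SUM(price + stock)=495
  Toys: ids {1, 5, 7, 11, 12} → SUM(price + stock)=328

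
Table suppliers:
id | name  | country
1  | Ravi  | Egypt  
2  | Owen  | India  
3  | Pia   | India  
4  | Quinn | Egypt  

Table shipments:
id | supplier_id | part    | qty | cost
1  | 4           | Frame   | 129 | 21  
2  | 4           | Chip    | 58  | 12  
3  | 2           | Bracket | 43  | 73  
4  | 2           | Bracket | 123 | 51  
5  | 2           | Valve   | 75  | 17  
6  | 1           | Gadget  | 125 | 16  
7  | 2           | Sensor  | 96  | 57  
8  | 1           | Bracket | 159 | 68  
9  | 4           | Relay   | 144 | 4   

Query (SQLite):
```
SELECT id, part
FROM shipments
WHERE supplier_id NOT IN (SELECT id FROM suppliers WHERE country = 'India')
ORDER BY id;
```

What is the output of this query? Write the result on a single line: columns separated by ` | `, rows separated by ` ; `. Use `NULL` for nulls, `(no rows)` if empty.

Inner query: suppliers.id where country = 'India'.
Outer: keep shipments rows whose supplier_id is not in that set.
Inner query → {2, 3}

1 | Frame ; 2 | Chip ; 6 | Gadget ; 8 | Bracket ; 9 | Relay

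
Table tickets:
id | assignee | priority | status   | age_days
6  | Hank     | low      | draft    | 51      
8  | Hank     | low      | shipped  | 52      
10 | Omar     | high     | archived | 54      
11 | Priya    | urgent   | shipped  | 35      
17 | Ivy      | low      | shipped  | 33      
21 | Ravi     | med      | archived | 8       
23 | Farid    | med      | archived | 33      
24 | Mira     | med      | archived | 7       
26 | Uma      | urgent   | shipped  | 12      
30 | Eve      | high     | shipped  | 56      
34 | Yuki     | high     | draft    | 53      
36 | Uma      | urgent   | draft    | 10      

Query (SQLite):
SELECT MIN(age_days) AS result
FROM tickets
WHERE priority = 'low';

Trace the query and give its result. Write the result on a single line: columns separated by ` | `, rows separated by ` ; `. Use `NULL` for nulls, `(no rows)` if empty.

33

Rows where priority='low' → age_days values: [51, 52, 33].
MIN of non-NULL values = 33.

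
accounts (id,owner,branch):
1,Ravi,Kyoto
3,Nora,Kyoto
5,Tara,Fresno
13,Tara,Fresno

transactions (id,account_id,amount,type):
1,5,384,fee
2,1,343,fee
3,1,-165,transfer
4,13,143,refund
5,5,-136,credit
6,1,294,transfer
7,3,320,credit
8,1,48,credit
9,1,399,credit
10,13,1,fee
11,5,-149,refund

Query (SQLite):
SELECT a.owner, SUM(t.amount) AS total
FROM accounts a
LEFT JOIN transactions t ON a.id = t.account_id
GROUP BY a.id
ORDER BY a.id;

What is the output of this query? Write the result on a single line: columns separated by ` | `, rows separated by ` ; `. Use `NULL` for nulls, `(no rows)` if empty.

Ravi | 919 ; Nora | 320 ; Tara | 99 ; Tara | 144

LEFT JOIN keeps every accounts row; unmatched ones get NULL for transactions columns.
Group by accounts.id and compute SUM(t.amount). SUM over an all-NULL group is NULL.
  1: ids {2, 3, 6, 8, 9} → SUM(t.amount)=919
  3: ids {7} → SUM(t.amount)=320
  5: ids {1, 5, 11} → SUM(t.amount)=99
  13: ids {4, 10} → SUM(t.amount)=144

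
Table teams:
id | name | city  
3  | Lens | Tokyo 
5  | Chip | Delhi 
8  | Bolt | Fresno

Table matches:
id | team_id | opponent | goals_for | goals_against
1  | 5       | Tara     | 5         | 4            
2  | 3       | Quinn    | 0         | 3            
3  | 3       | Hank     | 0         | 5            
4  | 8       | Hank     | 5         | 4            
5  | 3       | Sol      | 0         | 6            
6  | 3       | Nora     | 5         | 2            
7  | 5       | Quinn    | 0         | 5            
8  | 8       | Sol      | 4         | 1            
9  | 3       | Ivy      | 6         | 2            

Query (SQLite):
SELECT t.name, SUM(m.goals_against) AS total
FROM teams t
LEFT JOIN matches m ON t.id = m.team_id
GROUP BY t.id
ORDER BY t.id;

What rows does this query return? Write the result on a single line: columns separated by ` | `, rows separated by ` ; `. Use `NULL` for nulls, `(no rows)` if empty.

Lens | 18 ; Chip | 9 ; Bolt | 5

LEFT JOIN keeps every teams row; unmatched ones get NULL for matches columns.
Group by teams.id and compute SUM(m.goals_against). SUM over an all-NULL group is NULL.
  3: ids {2, 3, 5, 6, 9} → SUM(m.goals_against)=18
  5: ids {1, 7} → SUM(m.goals_against)=9
  8: ids {4, 8} → SUM(m.goals_against)=5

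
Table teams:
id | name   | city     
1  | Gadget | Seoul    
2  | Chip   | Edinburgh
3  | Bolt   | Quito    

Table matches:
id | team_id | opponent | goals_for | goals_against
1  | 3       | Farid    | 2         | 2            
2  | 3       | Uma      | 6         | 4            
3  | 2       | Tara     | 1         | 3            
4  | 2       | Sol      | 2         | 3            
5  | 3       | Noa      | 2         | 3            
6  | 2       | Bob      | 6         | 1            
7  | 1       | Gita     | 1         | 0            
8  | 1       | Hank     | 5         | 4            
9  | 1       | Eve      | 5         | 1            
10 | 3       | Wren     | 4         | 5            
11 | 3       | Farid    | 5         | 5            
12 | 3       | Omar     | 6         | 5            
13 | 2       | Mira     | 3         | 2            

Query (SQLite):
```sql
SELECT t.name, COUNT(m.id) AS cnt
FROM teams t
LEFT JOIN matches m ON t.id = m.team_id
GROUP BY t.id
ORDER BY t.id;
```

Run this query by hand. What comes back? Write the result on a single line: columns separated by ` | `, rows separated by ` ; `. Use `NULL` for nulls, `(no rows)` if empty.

Gadget | 3 ; Chip | 4 ; Bolt | 6

LEFT JOIN keeps every teams row; unmatched ones get NULL for matches columns.
Group by teams.id and compute COUNT(m.id). COUNT(col) of an all-NULL group is 0.
  1: ids {7, 8, 9} → COUNT(m.id)=3
  2: ids {3, 4, 6, 13} → COUNT(m.id)=4
  3: ids {1, 2, 5, 10, 11, 12} → COUNT(m.id)=6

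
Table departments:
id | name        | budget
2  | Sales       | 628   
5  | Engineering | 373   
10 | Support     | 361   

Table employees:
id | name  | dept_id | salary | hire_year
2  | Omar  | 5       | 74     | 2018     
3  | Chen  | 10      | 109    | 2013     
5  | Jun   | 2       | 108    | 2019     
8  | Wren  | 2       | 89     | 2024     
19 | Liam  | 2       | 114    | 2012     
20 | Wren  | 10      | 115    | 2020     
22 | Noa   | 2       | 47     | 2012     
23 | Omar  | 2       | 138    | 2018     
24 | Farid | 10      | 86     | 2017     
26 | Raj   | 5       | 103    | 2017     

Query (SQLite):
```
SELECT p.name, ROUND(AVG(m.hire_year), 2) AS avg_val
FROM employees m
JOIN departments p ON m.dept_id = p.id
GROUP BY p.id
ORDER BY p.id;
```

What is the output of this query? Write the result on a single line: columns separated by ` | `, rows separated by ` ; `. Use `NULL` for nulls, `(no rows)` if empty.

Sales | 2017 ; Engineering | 2017.5 ; Support | 2016.67

Join each employees row to its departments via dept_id.
Group joined rows by departments.id; compute ROUND(AVG(m.hire_year), 2) per group.
  2: ids {5, 8, 19, 22, 23} → ROUND(AVG(m.hire_year), 2)=2017
  5: ids {2, 26} → ROUND(AVG(m.hire_year), 2)=2017.5
  10: ids {3, 20, 24} → ROUND(AVG(m.hire_year), 2)=2016.67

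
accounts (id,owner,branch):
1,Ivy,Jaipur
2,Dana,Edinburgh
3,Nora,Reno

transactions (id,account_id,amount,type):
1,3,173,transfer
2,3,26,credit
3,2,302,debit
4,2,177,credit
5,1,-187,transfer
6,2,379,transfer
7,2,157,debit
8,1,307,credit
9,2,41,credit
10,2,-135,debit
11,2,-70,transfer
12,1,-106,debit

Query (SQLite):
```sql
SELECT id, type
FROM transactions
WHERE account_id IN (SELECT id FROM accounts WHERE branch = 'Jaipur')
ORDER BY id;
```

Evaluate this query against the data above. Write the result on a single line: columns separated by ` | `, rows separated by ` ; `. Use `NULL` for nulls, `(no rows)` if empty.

Inner query: accounts.id where branch = 'Jaipur'.
Outer: keep transactions rows whose account_id is in that set.
Inner query → {1}

5 | transfer ; 8 | credit ; 12 | debit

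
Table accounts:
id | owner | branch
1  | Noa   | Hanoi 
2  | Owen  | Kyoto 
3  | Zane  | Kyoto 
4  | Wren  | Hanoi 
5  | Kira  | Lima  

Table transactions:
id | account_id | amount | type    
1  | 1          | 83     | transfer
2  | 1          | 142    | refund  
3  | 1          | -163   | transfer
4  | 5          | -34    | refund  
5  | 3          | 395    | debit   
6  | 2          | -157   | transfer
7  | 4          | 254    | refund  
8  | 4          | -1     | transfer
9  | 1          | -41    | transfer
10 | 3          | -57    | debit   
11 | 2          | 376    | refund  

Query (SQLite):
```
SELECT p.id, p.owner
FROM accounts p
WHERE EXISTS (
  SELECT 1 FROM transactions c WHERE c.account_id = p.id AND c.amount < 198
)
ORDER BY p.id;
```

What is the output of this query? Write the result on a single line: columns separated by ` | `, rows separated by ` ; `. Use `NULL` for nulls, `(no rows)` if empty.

1 | Noa ; 2 | Owen ; 3 | Zane ; 4 | Wren ; 5 | Kira

For each accounts row, check whether any transactions with matching account_id has amount < 198.
Keep rows where that is true.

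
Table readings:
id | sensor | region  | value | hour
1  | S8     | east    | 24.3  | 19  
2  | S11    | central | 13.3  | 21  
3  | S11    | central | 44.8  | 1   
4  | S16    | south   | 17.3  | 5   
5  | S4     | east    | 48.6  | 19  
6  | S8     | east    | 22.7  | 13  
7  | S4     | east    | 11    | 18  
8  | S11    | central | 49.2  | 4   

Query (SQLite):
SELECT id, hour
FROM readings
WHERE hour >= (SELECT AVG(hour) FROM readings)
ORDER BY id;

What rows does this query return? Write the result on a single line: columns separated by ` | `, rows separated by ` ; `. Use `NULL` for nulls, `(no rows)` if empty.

Scalar subquery: AVG(hour) over all readings rows = 12.5.
Keep rows where hour >= that value.

1 | 19 ; 2 | 21 ; 5 | 19 ; 6 | 13 ; 7 | 18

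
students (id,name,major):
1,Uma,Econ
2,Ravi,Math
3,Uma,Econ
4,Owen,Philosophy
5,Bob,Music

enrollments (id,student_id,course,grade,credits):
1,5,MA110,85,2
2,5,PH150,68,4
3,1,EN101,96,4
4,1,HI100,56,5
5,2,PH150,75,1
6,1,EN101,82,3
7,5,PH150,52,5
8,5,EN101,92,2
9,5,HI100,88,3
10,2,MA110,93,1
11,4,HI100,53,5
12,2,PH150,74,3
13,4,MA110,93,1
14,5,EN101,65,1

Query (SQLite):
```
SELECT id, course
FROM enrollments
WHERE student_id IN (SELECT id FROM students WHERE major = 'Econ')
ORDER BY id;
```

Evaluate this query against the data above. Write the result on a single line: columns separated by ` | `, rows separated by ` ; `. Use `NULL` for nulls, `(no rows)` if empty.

3 | EN101 ; 4 | HI100 ; 6 | EN101

Inner query: students.id where major = 'Econ'.
Outer: keep enrollments rows whose student_id is in that set.
Inner query → {1, 3}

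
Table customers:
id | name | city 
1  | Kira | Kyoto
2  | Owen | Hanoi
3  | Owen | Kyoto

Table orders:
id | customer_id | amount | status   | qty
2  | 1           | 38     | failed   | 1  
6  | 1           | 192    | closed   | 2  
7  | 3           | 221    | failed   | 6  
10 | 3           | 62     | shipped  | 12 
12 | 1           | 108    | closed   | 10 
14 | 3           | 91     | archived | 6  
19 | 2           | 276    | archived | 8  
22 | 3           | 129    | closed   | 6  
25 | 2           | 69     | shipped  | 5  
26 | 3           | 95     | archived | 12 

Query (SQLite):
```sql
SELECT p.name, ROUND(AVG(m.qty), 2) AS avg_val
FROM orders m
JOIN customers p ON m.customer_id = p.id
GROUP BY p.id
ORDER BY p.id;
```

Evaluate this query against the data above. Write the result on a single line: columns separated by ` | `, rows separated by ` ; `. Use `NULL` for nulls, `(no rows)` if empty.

Join each orders row to its customers via customer_id.
Group joined rows by customers.id; compute ROUND(AVG(m.qty), 2) per group.
  1: ids {2, 6, 12} → ROUND(AVG(m.qty), 2)=4.33
  2: ids {19, 25} → ROUND(AVG(m.qty), 2)=6.5
  3: ids {7, 10, 14, 22, 26} → ROUND(AVG(m.qty), 2)=8.4

Kira | 4.33 ; Owen | 6.5 ; Owen | 8.4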